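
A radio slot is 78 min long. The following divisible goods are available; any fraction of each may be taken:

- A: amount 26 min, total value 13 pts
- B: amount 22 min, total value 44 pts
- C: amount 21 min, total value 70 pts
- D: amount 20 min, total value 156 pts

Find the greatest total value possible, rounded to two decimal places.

Take in order of value per unit:
- D (156/20 per unit): all 20 → value 156, running total 156.00
- C (70/21 per unit): all 21 → value 70, running total 226.00
- B (44/22 per unit): all 22 → value 44, running total 270.00
- A (13/26 per unit): 15 of 26 → value 15×13/26 = 7.5000, running total 277.50
Total 277.50.

277.50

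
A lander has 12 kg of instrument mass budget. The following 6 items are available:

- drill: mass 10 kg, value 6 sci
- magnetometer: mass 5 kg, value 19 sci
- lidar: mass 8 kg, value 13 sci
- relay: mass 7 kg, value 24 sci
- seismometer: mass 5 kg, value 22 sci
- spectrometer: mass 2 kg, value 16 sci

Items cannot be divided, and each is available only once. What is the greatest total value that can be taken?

Check high-value combinations within 12 kg:
- magnetometer+seismometer+spectrometer: mass 5+5+2=12, value 19+22+16=57
- relay+seismometer: mass 7+5=12, value 24+22=46
- magnetometer+relay: mass 5+7=12, value 19+24=43
Best: 57 sci.

57 sci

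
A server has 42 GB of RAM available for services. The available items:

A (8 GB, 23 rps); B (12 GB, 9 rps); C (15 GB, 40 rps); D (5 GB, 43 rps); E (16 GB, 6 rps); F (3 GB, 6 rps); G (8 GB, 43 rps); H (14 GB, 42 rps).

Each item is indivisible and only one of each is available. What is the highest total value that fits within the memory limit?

This is a 0/1 knapsack; check combinations near the capacity.
- C+D+G+H: memory 15+5+8+14=42, value 40+43+43+42=168
- A+D+F+G+H: memory 8+5+3+8+14=38, value 23+43+6+43+42=157
- A+C+D+F+G: memory 8+15+5+3+8=39, value 23+40+43+6+43=155
Best: 168 rps.

168 rps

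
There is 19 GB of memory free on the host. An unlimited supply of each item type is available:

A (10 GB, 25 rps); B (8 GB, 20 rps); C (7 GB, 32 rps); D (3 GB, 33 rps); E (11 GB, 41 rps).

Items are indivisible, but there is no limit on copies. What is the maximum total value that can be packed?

198 rps

Best value-per-unit is D at 33/3, and filling with it alone uses memory 6×3=18. No mix of the others beats 6×33 = 198.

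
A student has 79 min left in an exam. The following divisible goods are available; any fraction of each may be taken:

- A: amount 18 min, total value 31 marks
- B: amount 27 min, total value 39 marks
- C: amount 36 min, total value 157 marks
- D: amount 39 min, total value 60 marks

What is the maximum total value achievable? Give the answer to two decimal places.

226.46

Take in order of value per unit:
- C (157/36 per unit): all 36 → value 157, running total 157.00
- A (31/18 per unit): all 18 → value 31, running total 188.00
- D (60/39 per unit): 25 of 39 → value 25×60/39 = 38.4615, running total 226.46
Total 226.46.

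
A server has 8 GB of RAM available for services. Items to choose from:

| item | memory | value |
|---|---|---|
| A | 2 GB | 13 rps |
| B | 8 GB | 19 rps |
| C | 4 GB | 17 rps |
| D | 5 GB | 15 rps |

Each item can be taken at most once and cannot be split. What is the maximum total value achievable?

30 rps

Check high-value combinations within 8 GB:
- A+C: memory 2+4=6, value 13+17=30
- A+D: memory 2+5=7, value 13+15=28
- B: memory 8, value 19
- C: memory 4, value 17
- D: memory 5, value 15
Best: 30 rps.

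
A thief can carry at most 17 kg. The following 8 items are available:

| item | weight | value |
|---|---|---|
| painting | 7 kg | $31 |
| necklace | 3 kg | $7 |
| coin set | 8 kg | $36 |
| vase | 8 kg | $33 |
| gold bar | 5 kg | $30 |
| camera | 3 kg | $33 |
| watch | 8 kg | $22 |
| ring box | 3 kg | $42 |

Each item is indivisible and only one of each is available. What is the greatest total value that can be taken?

Check high-value combinations within 17 kg:
- necklace+coin set+camera+ring box: weight 3+8+3+3=17, value 7+36+33+42=118
- necklace+vase+camera+ring box: weight 3+8+3+3=17, value 7+33+33+42=115
- painting+necklace+camera+ring box: weight 7+3+3+3=16, value 31+7+33+42=113
- necklace+gold bar+camera+ring box: weight 3+5+3+3=14, value 7+30+33+42=112
Best: $118.

$118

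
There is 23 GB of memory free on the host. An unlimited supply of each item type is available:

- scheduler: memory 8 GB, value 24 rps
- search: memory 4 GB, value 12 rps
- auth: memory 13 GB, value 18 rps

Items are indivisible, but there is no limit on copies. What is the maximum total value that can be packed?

Best value-per-unit is scheduler at 24/8; filling with it alone gives 2×24 = 48.
Optimal mix: 2×scheduler + 1×search → memory 20, value 60.

60 rps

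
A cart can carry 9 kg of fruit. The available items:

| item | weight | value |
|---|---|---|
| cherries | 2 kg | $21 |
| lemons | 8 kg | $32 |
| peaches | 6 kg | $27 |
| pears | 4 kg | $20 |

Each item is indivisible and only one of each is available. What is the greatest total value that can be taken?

Check high-value combinations within 9 kg:
- cherries+peaches: weight 2+6=8, value 21+27=48
- cherries+pears: weight 2+4=6, value 21+20=41
- lemons: weight 8, value 32
- peaches: weight 6, value 27
Best: $48.

$48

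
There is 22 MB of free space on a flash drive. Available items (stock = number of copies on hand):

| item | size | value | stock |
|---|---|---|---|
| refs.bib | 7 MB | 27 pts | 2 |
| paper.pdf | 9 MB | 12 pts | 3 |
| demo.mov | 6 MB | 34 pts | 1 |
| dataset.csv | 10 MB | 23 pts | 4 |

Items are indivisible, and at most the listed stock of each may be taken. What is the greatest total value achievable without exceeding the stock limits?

Top feasible selections:
- 2×refs.bib + 1×demo.mov: size 20, value 88
- 1×refs.bib + 1×paper.pdf + 1×demo.mov: size 22, value 73
- 1×refs.bib + 1×demo.mov: size 13, value 61
- 1×demo.mov + 1×dataset.csv: size 16, value 57
Best: 88 pts.

88 pts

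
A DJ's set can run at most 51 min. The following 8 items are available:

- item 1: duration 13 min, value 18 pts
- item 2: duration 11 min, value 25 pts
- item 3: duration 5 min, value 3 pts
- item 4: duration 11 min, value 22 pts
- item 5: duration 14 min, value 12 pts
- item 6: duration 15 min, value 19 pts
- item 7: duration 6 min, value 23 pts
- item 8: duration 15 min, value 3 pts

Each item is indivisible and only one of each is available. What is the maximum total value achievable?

92 pts

This is a 0/1 knapsack; check combinations near the capacity.
- item 2+item 3+item 4+item 6+item 7: duration 11+5+11+15+6=48, value 25+3+22+19+23=92
- item 1+item 2+item 3+item 4+item 7: duration 13+11+5+11+6=46, value 18+25+3+22+23=91
- item 2+item 4+item 6+item 7: duration 11+11+15+6=43, value 25+22+19+23=89
- item 1+item 2+item 4+item 7: duration 13+11+11+6=41, value 18+25+22+23=88
- item 1+item 2+item 3+item 6+item 7: duration 13+11+5+15+6=50, value 18+25+3+19+23=88
Best: 92 pts.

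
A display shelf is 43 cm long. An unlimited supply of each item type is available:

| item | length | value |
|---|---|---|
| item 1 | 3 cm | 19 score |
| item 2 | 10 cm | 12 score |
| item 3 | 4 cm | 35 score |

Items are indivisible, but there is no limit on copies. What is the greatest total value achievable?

369 score

Best value-per-unit is item 3 at 35/4; filling with it alone gives 10×35 = 350.
Optimal mix: 1×item 1 + 10×item 3 → length 43, value 369.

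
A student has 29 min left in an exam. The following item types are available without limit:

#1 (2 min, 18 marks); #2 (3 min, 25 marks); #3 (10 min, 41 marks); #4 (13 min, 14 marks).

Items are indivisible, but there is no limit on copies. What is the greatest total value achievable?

259 marks

Best value-per-unit is #1 at 18/2; filling with it alone gives 14×18 = 252.
Optimal mix: 13×#1 + 1×#2 → time 29, value 259.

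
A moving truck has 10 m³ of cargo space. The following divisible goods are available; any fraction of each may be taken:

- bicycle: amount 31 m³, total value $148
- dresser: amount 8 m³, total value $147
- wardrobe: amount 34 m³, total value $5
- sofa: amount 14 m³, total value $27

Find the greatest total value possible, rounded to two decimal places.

Take in order of value per unit:
- dresser (147/8 per unit): all 8 → value 147, running total 147.00
- bicycle (148/31 per unit): 2 of 31 → value 2×148/31 = 9.5484, running total 156.55
Total 156.55.

156.55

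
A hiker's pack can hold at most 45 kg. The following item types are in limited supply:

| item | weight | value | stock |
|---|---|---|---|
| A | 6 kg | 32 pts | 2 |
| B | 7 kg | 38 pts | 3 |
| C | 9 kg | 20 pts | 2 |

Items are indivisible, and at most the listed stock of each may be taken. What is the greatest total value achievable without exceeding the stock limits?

Top feasible selections:
- 2×A + 3×B + 1×C: weight 42, value 198
- 1×A + 3×B + 2×C: weight 45, value 186
Best: 198 pts.

198 pts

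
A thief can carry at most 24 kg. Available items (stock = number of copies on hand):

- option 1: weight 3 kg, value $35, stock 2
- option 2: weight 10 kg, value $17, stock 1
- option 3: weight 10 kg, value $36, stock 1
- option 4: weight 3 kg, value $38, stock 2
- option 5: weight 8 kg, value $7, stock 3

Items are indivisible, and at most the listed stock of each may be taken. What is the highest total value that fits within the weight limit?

Best selections within weight 24 and stock limits:
- 2×option 1 + 1×option 3 + 2×option 4: weight 22, value 182
- 2×option 1 + 1×option 2 + 2×option 4: weight 22, value 163
- 2×option 1 + 2×option 4 + 1×option 5: weight 20, value 153
- 1×option 1 + 1×option 3 + 2×option 4: weight 19, value 147
Best: $182.

$182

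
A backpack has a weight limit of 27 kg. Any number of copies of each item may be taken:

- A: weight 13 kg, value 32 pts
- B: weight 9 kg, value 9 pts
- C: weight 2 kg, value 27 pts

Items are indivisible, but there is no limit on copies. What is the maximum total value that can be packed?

351 pts

Best value-per-unit is C at 27/2, and filling with it alone uses weight 13×2=26. No mix of the others beats 13×27 = 351.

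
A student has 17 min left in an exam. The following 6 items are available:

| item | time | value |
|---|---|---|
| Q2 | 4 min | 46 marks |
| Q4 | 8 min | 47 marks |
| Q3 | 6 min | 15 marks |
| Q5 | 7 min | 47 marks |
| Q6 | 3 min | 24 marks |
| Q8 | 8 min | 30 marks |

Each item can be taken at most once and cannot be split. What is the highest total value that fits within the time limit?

117 marks

Check high-value combinations within 17 min:
- Q2+Q5+Q6: time 4+7+3=14, value 46+47+24=117
- Q2+Q4+Q6: time 4+8+3=15, value 46+47+24=117
- Q2+Q3+Q5: time 4+6+7=17, value 46+15+47=108
Best: 117 marks.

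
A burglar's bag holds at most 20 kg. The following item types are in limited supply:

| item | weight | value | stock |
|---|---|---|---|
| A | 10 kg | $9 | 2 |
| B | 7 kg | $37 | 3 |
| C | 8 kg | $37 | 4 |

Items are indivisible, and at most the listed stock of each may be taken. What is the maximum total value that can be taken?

Top feasible selections:
- 2×B: weight 14, value 74
- 1×B + 1×C: weight 15, value 74
- 2×C: weight 16, value 74
Best: $74.

$74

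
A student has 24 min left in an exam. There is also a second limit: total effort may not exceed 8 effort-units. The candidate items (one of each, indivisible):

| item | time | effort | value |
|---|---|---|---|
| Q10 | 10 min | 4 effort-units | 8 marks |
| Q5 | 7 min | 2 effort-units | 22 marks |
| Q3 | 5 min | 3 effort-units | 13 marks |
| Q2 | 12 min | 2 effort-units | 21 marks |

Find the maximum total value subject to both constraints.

Feasible sets respecting both limits:
- Q5+Q3+Q2: time 24, effort 7, value 56
- Q5+Q2: time 19, effort 4, value 43
- Q5+Q3: time 12, effort 5, value 35
Best: 56 marks.

56 marks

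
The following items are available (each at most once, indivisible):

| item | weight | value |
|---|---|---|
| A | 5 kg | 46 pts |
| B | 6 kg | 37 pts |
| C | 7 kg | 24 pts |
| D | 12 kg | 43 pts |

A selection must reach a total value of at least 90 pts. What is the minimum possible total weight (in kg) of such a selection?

18

Subsets with value ≥ 90, sorted by total weight:
- A+B+C: weight 18, value 107
- A+B+D: weight 23, value 126
- A+C+D: weight 24, value 113
Minimum weight: 18 kg.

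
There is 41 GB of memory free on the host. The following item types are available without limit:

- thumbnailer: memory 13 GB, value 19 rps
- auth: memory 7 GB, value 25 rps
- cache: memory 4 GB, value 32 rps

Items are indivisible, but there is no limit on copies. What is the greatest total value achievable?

320 rps

Best value-per-unit is cache at 32/4, and filling with it alone uses memory 10×4=40. No mix of the others beats 10×32 = 320.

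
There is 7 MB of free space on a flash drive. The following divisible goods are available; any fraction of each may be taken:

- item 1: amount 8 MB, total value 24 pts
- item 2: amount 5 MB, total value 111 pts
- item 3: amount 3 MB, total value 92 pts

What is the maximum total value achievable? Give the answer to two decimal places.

Take in order of value per unit:
- item 3 (92/3 per unit): all 3 → value 92, running total 92.00
- item 2 (111/5 per unit): 4 of 5 → value 4×111/5 = 88.8000, running total 180.80
Total 180.80.

180.80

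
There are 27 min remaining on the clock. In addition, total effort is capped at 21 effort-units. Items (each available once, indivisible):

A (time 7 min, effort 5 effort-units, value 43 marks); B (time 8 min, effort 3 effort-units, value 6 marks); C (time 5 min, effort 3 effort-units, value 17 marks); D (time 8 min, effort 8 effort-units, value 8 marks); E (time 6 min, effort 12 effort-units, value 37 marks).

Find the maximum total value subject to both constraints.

Feasible sets respecting both limits:
- A+C+E: time 18, effort 20, value 97
- A+B+E: time 21, effort 20, value 86
- A+E: time 13, effort 17, value 80
Best: 97 marks.

97 marks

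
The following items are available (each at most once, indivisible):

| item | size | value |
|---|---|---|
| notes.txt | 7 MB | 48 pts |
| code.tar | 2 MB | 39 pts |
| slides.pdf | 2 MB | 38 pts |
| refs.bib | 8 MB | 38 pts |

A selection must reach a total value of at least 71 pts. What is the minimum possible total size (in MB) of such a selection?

Subsets with value ≥ 71, sorted by total size:
- code.tar+slides.pdf: size 4, value 77
- notes.txt+code.tar: size 9, value 87
- notes.txt+slides.pdf: size 9, value 86
Minimum size: 4 MB.

4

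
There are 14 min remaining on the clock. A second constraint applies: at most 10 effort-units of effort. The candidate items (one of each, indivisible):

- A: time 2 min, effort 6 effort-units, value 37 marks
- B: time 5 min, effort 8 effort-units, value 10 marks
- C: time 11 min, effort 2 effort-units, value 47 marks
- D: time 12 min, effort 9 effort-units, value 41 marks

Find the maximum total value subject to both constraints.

Feasible sets respecting both limits:
- A+C: time 13, effort 8, value 84
- C: time 11, effort 2, value 47
- D: time 12, effort 9, value 41
- A: time 2, effort 6, value 37
Best: 84 marks.

84 marks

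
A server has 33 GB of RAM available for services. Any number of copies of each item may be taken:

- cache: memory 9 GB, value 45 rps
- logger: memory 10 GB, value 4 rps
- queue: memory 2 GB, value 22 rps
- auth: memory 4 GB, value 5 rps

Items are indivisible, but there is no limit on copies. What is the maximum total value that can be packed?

Best value-per-unit is queue at 22/2, and filling with it alone uses memory 16×2=32. No mix of the others beats 16×22 = 352.

352 rps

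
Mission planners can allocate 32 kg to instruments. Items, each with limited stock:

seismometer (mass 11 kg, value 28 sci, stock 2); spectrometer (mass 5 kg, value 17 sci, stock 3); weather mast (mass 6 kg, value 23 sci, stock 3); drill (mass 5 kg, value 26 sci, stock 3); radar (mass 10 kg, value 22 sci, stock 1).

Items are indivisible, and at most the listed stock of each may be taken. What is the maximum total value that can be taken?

Top feasible selections:
- 1×spectrometer + 2×weather mast + 3×drill: mass 32, value 141
- 2×spectrometer + 1×weather mast + 3×drill: mass 31, value 135
Best: 141 sci.

141 sci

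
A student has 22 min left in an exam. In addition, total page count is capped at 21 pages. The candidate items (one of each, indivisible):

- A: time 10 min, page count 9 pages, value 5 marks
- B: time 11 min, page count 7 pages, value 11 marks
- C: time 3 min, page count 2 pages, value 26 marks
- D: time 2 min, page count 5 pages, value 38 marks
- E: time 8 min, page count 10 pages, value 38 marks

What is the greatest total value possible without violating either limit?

Feasible sets respecting both limits:
- C+D+E: time 13, page count 17, value 102
- D+E: time 10, page count 15, value 76
- B+C+D: time 16, page count 14, value 75
Best: 102 marks.

102 marks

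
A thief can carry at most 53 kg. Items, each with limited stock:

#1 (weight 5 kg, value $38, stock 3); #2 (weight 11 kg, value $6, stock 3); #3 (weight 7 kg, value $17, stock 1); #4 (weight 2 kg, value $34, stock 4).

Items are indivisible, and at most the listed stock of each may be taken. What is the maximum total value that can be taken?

Top feasible selections:
- 3×#1 + 2×#2 + 1×#3 + 4×#4: weight 52, value 279
- 3×#1 + 1×#2 + 1×#3 + 4×#4: weight 41, value 273
- 3×#1 + 1×#3 + 4×#4: weight 30, value 267
- 3×#1 + 2×#2 + 4×#4: weight 45, value 262
Best: $279.

$279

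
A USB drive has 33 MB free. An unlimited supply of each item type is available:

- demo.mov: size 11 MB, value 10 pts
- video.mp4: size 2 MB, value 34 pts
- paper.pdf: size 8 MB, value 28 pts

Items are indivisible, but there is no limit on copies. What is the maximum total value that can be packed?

544 pts

Best value-per-unit is video.mp4 at 34/2, and filling with it alone uses size 16×2=32. No mix of the others beats 16×34 = 544.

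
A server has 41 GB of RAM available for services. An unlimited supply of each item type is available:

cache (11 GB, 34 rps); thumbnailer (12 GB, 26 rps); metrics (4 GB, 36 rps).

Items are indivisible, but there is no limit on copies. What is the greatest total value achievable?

360 rps

Best value-per-unit is metrics at 36/4, and filling with it alone uses memory 10×4=40. No mix of the others beats 10×36 = 360.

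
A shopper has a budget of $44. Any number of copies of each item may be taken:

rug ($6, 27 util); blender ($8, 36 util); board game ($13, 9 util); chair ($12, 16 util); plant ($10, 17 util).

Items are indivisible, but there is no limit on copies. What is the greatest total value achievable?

198 util

Best value-per-unit is rug at 27/6; filling with it alone gives 7×27 = 189.
Optimal mix: 6×rug + 1×blender → cost 44, value 198.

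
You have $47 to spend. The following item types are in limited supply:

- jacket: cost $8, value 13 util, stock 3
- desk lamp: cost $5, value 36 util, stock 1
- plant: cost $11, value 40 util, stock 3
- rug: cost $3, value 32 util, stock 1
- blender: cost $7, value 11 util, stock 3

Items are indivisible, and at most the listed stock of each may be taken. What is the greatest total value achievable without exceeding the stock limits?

188 util

Top feasible selections:
- 1×desk lamp + 3×plant + 1×rug: cost 41, value 188
- 2×jacket + 1×desk lamp + 2×plant + 1×rug: cost 46, value 174
Best: 188 util.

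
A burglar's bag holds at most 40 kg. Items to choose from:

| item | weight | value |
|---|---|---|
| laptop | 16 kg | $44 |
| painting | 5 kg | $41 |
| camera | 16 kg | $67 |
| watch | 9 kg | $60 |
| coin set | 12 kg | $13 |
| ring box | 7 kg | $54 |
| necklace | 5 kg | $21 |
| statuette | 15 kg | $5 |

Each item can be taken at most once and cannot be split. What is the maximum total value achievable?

Check high-value combinations within 40 kg:
- painting+camera+watch+ring box: weight 5+16+9+7=37, value 41+67+60+54=222
- camera+watch+ring box+necklace: weight 16+9+7+5=37, value 67+60+54+21=202
- laptop+painting+watch+ring box: weight 16+5+9+7=37, value 44+41+60+54=199
- painting+camera+watch+necklace: weight 5+16+9+5=35, value 41+67+60+21=189
- painting+watch+coin set+ring box+necklace: weight 5+9+12+7+5=38, value 41+60+13+54+21=189
Best: $222.

$222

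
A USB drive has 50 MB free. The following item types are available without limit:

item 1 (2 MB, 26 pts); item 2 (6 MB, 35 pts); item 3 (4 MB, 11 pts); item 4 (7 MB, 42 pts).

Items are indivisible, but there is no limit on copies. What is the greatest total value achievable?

Best value-per-unit is item 1 at 26/2, and filling with it alone uses size 25×2=50. No mix of the others beats 25×26 = 650.

650 pts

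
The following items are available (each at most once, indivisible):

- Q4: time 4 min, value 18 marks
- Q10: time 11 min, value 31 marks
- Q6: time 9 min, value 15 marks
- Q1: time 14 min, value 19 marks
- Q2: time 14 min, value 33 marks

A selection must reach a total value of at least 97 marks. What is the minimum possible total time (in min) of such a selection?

38

Subsets with value ≥ 97, sorted by total time:
- Q4+Q10+Q6+Q2: time 38, value 97
- Q4+Q10+Q1+Q2: time 43, value 101
- Q10+Q6+Q1+Q2: time 48, value 98
- Q4+Q10+Q6+Q1+Q2: time 52, value 116
Minimum time: 38 min.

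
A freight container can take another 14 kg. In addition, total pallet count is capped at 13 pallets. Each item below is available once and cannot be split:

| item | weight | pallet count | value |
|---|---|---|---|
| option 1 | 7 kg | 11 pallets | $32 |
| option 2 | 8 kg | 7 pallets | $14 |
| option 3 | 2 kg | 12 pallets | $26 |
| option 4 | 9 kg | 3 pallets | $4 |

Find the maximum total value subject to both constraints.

Feasible sets respecting both limits:
- option 1: weight 7, pallet count 11, value 32
- option 3: weight 2, pallet count 12, value 26
- option 2: weight 8, pallet count 7, value 14
Best: $32.

$32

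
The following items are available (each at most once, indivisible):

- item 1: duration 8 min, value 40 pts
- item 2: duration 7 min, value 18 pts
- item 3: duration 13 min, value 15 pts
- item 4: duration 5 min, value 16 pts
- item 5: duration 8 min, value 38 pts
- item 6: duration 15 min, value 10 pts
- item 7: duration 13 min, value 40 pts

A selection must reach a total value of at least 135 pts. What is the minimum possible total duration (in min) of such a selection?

36

Subsets with value ≥ 135, sorted by total duration:
- item 1+item 2+item 5+item 7: duration 36, value 136
- item 1+item 2+item 4+item 5+item 7: duration 41, value 152
- item 1+item 3+item 4+item 5+item 7: duration 47, value 149
- item 1+item 2+item 3+item 5+item 7: duration 49, value 151
Minimum duration: 36 min.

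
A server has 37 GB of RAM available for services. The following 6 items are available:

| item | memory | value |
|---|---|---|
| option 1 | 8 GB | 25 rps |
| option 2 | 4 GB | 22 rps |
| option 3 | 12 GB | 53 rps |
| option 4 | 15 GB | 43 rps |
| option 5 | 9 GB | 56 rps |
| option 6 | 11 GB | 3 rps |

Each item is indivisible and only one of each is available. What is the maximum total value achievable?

156 rps

Check high-value combinations within 37 GB:
- option 1+option 2+option 3+option 5: memory 8+4+12+9=33, value 25+22+53+56=156
- option 3+option 4+option 5: memory 12+15+9=36, value 53+43+56=152
- option 1+option 2+option 4+option 5: memory 8+4+15+9=36, value 25+22+43+56=146
- option 1+option 3+option 5: memory 8+12+9=29, value 25+53+56=134
- option 2+option 3+option 5+option 6: memory 4+12+9+11=36, value 22+53+56+3=134
Best: 156 rps.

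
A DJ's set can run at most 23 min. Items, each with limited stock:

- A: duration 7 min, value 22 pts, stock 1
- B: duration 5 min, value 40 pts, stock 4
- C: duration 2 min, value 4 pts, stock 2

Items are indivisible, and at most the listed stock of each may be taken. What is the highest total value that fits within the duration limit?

Best selections within duration 23 and stock limits:
- 4×B + 1×C: duration 22, value 164
- 4×B: duration 20, value 160
Best: 164 pts.

164 pts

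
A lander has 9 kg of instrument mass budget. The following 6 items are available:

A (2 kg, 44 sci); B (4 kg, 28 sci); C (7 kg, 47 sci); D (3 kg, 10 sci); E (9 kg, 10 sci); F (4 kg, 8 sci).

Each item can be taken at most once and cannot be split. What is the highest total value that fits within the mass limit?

91 sci

Check high-value combinations within 9 kg:
- A+C: mass 2+7=9, value 44+47=91
- A+B+D: mass 2+4+3=9, value 44+28+10=82
- A+B: mass 2+4=6, value 44+28=72
- A+D+F: mass 2+3+4=9, value 44+10+8=62
- A+D: mass 2+3=5, value 44+10=54
Best: 91 sci.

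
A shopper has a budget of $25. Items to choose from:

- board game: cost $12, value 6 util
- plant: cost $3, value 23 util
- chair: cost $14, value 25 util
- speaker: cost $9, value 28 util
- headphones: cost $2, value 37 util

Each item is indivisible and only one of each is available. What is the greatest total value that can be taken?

90 util

This is a 0/1 knapsack; check combinations near the capacity.
- chair+speaker+headphones: cost 14+9+2=25, value 25+28+37=90
- plant+speaker+headphones: cost 3+9+2=14, value 23+28+37=88
- plant+chair+headphones: cost 3+14+2=19, value 23+25+37=85
- board game+speaker+headphones: cost 12+9+2=23, value 6+28+37=71
Best: 90 util.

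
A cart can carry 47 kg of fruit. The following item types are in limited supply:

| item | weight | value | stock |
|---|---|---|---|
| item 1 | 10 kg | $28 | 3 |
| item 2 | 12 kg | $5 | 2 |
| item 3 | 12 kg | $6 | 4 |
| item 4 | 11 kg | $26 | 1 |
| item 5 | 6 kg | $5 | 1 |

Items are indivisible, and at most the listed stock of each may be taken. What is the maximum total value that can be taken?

Top feasible selections:
- 3×item 1 + 1×item 4 + 1×item 5: weight 47, value 115
- 3×item 1 + 1×item 4: weight 41, value 110
- 3×item 1 + 1×item 3: weight 42, value 90
- 3×item 1 + 1×item 5: weight 36, value 89
Best: $115.

$115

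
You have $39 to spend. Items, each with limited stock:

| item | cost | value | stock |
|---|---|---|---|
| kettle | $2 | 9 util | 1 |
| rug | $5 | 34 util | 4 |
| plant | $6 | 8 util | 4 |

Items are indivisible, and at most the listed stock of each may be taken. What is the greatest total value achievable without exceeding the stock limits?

161 util

Best selections within cost 39 and stock limits:
- 1×kettle + 4×rug + 2×plant: cost 34, value 161
- 4×rug + 3×plant: cost 38, value 160
Best: 161 util.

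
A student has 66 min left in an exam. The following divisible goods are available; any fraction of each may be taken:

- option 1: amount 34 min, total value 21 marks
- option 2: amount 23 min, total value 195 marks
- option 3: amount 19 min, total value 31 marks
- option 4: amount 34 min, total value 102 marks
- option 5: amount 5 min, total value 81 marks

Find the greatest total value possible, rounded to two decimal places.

384.53

Take in order of value per unit:
- option 5 (81/5 per unit): all 5 → value 81, running total 81.00
- option 2 (195/23 per unit): all 23 → value 195, running total 276.00
- option 4 (102/34 per unit): all 34 → value 102, running total 378.00
- option 3 (31/19 per unit): 4 of 19 → value 4×31/19 = 6.5263, running total 384.53
Total 384.53.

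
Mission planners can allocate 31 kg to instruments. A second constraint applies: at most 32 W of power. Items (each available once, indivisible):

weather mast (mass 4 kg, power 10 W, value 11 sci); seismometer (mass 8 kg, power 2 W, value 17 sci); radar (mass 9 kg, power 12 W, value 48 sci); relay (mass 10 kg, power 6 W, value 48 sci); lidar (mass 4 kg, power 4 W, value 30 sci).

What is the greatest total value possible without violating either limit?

143 sci

Feasible sets respecting both limits:
- seismometer+radar+relay+lidar: mass 31, power 24, value 143
- weather mast+radar+relay+lidar: mass 27, power 32, value 137
- radar+relay+lidar: mass 23, power 22, value 126
- weather mast+seismometer+radar+relay: mass 31, power 30, value 124
Best: 143 sci.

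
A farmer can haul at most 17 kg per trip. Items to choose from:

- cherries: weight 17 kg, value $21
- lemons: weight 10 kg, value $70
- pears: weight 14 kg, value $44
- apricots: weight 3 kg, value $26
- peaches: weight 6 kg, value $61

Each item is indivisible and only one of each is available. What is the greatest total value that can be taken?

This is a 0/1 knapsack; check combinations near the capacity.
- lemons+peaches: weight 10+6=16, value 70+61=131
- lemons+apricots: weight 10+3=13, value 70+26=96
- apricots+peaches: weight 3+6=9, value 26+61=87
Best: $131.

$131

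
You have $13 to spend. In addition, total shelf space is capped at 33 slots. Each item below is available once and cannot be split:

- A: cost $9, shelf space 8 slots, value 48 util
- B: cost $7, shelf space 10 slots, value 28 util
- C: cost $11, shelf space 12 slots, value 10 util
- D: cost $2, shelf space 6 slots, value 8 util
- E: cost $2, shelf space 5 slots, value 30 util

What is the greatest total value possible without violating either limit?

Feasible sets respecting both limits:
- A+D+E: cost 13, shelf space 19, value 86
- A+E: cost 11, shelf space 13, value 78
- B+D+E: cost 11, shelf space 21, value 66
- B+E: cost 9, shelf space 15, value 58
Best: 86 util.

86 util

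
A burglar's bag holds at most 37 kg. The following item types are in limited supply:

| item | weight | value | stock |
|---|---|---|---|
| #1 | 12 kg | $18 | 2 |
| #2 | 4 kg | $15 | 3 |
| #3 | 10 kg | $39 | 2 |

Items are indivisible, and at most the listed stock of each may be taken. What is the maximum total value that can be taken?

$123

Top feasible selections:
- 3×#2 + 2×#3: weight 32, value 123
- 1×#1 + 1×#2 + 2×#3: weight 36, value 111
Best: $123.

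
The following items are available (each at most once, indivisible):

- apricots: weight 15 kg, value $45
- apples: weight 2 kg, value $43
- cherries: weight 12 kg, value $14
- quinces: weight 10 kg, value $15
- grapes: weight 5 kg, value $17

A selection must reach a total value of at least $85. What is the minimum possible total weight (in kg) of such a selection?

17

Subsets with value ≥ 85, sorted by total weight:
- apricots+apples: weight 17, value 88
- apricots+apples+grapes: weight 22, value 105
Minimum weight: 17 kg.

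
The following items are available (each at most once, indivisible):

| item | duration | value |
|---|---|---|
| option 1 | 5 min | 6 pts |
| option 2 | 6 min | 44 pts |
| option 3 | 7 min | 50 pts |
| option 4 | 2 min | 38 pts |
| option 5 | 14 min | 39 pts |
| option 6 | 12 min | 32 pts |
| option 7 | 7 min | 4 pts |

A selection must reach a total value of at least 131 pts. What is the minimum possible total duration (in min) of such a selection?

Subsets with value ≥ 131, sorted by total duration:
- option 2+option 3+option 4: duration 15, value 132
- option 1+option 2+option 3+option 4: duration 20, value 138
- option 2+option 3+option 4+option 7: duration 22, value 136
- option 2+option 3+option 4+option 6: duration 27, value 164
Minimum duration: 15 min.

15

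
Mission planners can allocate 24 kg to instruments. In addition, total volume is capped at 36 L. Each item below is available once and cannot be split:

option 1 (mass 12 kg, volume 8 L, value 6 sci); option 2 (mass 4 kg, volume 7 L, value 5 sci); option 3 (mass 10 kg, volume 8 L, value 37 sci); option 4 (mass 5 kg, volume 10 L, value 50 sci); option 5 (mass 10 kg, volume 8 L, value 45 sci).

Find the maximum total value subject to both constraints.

100 sci

Feasible sets respecting both limits:
- option 2+option 4+option 5: mass 19, volume 25, value 100
- option 4+option 5: mass 15, volume 18, value 95
- option 2+option 3+option 4: mass 19, volume 25, value 92
- option 3+option 4: mass 15, volume 18, value 87
Best: 100 sci.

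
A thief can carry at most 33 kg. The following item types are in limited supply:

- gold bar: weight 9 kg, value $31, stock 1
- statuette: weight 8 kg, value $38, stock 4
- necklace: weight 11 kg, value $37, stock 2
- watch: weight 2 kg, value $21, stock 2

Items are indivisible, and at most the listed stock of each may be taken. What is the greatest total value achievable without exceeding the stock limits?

Top feasible selections:
- 3×statuette + 2×watch: weight 28, value 156
- 2×statuette + 1×necklace + 2×watch: weight 31, value 155
- 4×statuette: weight 32, value 152
- 1×gold bar + 2×statuette + 2×watch: weight 29, value 149
Best: $156.

$156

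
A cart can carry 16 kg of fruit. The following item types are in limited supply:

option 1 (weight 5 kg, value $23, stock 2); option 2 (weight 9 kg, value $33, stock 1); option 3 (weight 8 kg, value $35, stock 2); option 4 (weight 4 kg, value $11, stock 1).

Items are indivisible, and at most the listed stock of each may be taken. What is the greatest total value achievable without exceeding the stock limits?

Top feasible selections:
- 2×option 3: weight 16, value 70
- 1×option 1 + 1×option 3: weight 13, value 58
Best: $70.

$70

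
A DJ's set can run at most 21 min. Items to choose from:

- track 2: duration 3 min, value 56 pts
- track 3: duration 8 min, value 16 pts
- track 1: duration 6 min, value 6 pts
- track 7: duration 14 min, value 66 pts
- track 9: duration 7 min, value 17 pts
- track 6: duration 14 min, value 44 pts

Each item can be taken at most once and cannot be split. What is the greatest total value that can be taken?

122 pts

Check high-value combinations within 21 min:
- track 2+track 7: duration 3+14=17, value 56+66=122
- track 2+track 6: duration 3+14=17, value 56+44=100
- track 2+track 3+track 9: duration 3+8+7=18, value 56+16+17=89
- track 7+track 9: duration 14+7=21, value 66+17=83
Best: 122 pts.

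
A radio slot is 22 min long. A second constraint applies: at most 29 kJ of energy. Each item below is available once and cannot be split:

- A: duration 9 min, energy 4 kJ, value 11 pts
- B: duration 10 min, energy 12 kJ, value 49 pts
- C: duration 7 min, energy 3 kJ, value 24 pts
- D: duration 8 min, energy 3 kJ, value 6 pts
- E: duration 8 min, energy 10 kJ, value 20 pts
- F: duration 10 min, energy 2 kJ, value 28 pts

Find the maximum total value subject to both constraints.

77 pts

Feasible sets respecting both limits:
- B+F: duration 20, energy 14, value 77
- B+C: duration 17, energy 15, value 73
- B+E: duration 18, energy 22, value 69
- A+B: duration 19, energy 16, value 60
Best: 77 pts.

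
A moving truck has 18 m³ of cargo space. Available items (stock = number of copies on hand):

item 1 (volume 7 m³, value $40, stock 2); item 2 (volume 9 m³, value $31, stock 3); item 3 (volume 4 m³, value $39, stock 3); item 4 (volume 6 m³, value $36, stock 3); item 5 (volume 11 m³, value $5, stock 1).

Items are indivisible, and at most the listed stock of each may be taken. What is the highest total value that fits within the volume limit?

Top feasible selections:
- 3×item 3 + 1×item 4: volume 18, value 153
- 2×item 1 + 1×item 3: volume 18, value 119
Best: $153.

$153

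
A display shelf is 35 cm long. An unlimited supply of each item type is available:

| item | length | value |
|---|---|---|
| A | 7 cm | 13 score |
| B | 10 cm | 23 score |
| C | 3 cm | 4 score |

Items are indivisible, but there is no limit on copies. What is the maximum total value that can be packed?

Best value-per-unit is B at 23/10; filling with it alone gives 3×23 = 69.
Optimal mix: 3×B + 1×C → length 33, value 73.

73 score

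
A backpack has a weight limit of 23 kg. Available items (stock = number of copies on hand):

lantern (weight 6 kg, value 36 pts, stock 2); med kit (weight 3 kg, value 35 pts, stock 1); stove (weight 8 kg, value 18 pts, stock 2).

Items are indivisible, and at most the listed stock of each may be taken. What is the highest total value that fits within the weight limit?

Best selections within weight 23 and stock limits:
- 2×lantern + 1×med kit + 1×stove: weight 23, value 125
- 2×lantern + 1×med kit: weight 15, value 107
- 2×lantern + 1×stove: weight 20, value 90
Best: 125 pts.

125 pts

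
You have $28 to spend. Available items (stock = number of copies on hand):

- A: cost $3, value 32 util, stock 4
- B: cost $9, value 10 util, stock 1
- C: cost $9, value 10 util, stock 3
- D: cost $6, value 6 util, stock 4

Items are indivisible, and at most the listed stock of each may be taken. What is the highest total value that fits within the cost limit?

144 util

Best selections within cost 28 and stock limits:
- 4×A + 1×C + 1×D: cost 27, value 144
- 4×A + 1×B + 1×D: cost 27, value 144
- 4×A + 2×D: cost 24, value 140
Best: 144 util.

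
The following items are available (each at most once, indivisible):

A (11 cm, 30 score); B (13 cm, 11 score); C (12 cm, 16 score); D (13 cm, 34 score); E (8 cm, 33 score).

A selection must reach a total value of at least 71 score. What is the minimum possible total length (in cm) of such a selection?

31

Subsets with value ≥ 71, sorted by total length:
- A+C+E: length 31, value 79
- A+D+E: length 32, value 97
Minimum length: 31 cm.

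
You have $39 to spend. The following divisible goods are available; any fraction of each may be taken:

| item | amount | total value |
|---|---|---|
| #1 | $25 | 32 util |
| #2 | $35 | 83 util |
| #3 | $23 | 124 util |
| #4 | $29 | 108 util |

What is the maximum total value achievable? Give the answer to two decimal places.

Take in order of value per unit:
- #3 (124/23 per unit): all 23 → value 124, running total 124.00
- #4 (108/29 per unit): 16 of 29 → value 16×108/29 = 59.5862, running total 183.59
Total 183.59.

183.59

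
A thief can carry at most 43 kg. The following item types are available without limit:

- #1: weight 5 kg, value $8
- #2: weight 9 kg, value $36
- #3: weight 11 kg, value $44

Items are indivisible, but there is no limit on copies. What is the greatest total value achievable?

$168

Best value-per-unit is #2 at 36/9; filling with it alone gives 4×36 = 144.
Optimal mix: 1×#2 + 3×#3 → weight 42, value 168.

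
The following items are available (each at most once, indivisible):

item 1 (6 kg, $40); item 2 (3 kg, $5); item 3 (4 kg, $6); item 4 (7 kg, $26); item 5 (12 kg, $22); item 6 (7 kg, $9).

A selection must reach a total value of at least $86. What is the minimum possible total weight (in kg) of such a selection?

Subsets with value ≥ 86, sorted by total weight:
- item 1+item 4+item 5: weight 25, value 88
- item 1+item 2+item 3+item 4+item 6: weight 27, value 86
- item 1+item 2+item 4+item 5: weight 28, value 93
Minimum weight: 25 kg.

25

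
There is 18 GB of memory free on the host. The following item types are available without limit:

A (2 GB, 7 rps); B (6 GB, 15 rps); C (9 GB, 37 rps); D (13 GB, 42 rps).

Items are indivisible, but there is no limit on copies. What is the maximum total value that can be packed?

Best value-per-unit is C at 37/9, and filling with it alone uses memory 2×9=18. No mix of the others beats 2×37 = 74.

74 rps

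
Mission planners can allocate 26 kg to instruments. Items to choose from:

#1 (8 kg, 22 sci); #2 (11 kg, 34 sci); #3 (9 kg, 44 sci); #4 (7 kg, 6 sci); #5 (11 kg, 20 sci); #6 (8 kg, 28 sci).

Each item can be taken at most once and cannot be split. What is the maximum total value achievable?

94 sci

Check high-value combinations within 26 kg:
- #1+#3+#6: mass 8+9+8=25, value 22+44+28=94
- #2+#3: mass 11+9=20, value 34+44=78
- #3+#4+#6: mass 9+7+8=24, value 44+6+28=78
- #3+#6: mass 9+8=17, value 44+28=72
- #1+#3+#4: mass 8+9+7=24, value 22+44+6=72
Best: 94 sci.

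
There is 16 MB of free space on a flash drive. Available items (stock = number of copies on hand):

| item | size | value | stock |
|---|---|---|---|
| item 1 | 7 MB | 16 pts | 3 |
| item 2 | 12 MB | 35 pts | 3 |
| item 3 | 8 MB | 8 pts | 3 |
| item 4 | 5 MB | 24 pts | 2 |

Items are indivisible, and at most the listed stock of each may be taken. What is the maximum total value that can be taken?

48 pts

Top feasible selections:
- 2×item 4: size 10, value 48
- 1×item 1 + 1×item 4: size 12, value 40
Best: 48 pts.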